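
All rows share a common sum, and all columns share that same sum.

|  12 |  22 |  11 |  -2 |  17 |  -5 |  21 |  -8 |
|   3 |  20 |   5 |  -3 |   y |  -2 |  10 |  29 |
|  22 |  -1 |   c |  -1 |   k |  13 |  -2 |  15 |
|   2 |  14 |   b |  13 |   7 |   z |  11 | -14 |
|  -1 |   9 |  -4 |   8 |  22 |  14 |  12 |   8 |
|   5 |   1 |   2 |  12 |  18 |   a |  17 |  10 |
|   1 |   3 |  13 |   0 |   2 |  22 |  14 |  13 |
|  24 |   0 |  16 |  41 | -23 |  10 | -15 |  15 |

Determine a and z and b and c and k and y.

Rows 1 and 5 both sum to 68, so that's the common total.
The known cells in row 6 total 65, leaving 68 − 65 = 3 for the blank.
The known cells in row 2 total 62, leaving 68 − 62 = 6 for the blank.
The known cells in column 5 total 49, leaving 68 − 49 = 19 for the blank.
The known cells in row 3 total 65, leaving 68 − 65 = 3 for the blank.
The known cells in column 3 total 46, leaving 68 − 46 = 22 for the blank.
The known cells in row 4 total 55, leaving 68 − 55 = 13 for the blank.

a = 3, z = 13, b = 22, c = 3, k = 19, y = 6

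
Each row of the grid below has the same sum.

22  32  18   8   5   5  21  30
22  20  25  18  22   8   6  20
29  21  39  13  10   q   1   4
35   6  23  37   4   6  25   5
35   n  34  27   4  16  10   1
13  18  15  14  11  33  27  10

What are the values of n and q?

Row 1 sums to 141 and so does row 4; that's the common total.
In row 5 the known cells total 127, leaving 141 − 127 = 14.
In row 3 the known cells total 117, leaving 141 − 117 = 24.

n = 14, q = 24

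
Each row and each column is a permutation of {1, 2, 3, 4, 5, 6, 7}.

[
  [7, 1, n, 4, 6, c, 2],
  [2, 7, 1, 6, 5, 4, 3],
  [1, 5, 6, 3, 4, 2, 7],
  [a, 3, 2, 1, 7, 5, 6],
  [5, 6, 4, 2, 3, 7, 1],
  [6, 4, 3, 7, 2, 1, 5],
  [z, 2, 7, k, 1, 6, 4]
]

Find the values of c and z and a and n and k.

For row 4, column 1: row 4 already has {1, 2, 3, 5, 6, 7}; that leaves 4.
For row 1, column 3: column 3 already has {1, 2, 3, 4, 6, 7}; that leaves 5.
For row 1, column 6: row 1 already has {1, 2, 4, 5, 6, 7}; that leaves 3.
At (row 7, col 1): column 1 already has {1, 2, 4, 5, 6, 7}, so the value is 3.
For row 7, column 4: row 7 already has {1, 2, 3, 4, 6, 7}; that leaves 5.

c = 3, z = 3, a = 4, n = 5, k = 5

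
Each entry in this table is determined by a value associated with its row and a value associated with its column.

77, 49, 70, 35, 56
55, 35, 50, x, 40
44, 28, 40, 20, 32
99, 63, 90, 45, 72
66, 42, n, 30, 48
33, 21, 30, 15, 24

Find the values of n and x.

n = 60, x = 25

Each row is a constant multiple of every other row — this is a multiplication table with the headers hidden.
Row 5 is 42/49 = 6/7 times row 1, so its entry in column 3 is 70 × 6/7 = 60.
Row 2 is 35/49 = 5/7 times row 1, so its entry in column 4 is 35 × 5/7 = 25.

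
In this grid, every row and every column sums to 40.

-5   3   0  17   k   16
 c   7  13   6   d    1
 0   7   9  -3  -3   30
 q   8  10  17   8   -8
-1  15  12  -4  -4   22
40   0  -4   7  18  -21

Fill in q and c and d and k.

q = 5, c = 1, d = 12, k = 9

Row 1 has -5 + 3 + 0 + 17 + 16 = 31; the blank must be 40 − 31 = 9.
Column 5 has 9 − 3 + 8 − 4 + 18 = 28; the blank must be 40 − 28 = 12.
Row 2 has 7 + 13 + 6 + 12 + 1 = 39; the blank must be 40 − 39 = 1.
Row 4 has 8 + 10 + 17 + 8 − 8 = 35; the blank must be 40 − 35 = 5.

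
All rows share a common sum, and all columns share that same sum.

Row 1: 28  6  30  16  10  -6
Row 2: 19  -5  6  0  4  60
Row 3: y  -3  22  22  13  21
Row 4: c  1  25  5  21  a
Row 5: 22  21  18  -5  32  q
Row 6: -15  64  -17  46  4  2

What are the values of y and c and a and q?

Rows 1 and 2 both sum to 84, so that's the common total.
Row 5 has 22 + 21 + 18 − 5 + 32 = 88; the blank must be 84 − 88 = -4.
Row 3 has -3 + 22 + 22 + 13 + 21 = 75; the blank must be 84 − 75 = 9.
Column 6 has -6 + 60 + 21 − 4 + 2 = 73; the blank must be 84 − 73 = 11.
Row 4 has 1 + 25 + 5 + 21 + 11 = 63; the blank must be 84 − 63 = 21.

y = 9, c = 21, a = 11, q = -4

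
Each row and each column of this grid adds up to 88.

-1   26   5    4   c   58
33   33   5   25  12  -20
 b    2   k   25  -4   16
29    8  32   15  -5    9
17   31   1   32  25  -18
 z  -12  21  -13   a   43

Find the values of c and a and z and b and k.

c = -4, a = 64, z = -15, b = 25, k = 24

Row 1 has -1 + 26 + 5 + 4 + 58 = 92; the blank must be 88 − 92 = -4.
Column 5 has -4 + 12 − 4 − 5 + 25 = 24; the blank must be 88 − 24 = 64.
Row 6 has -12 + 21 − 13 + 64 + 43 = 103; the blank must be 88 − 103 = -15.
Column 1 has -1 + 33 + 29 + 17 − 15 = 63; the blank must be 88 − 63 = 25.
Row 3 has 25 + 2 + 25 − 4 + 16 = 64; the blank must be 88 − 64 = 24.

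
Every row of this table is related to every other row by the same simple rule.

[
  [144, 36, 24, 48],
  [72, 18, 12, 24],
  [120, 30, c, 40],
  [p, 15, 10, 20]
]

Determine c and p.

Each row is a constant multiple of every other row — this is a multiplication table with the headers hidden.
Row 3 is 30/36 = 5/6 times row 1, so its entry in column 3 is 24 × 5/6 = 20.
Row 4 is 15/36 = 5/12 times row 1, so its entry in column 1 is 144 × 5/12 = 60.

c = 20, p = 60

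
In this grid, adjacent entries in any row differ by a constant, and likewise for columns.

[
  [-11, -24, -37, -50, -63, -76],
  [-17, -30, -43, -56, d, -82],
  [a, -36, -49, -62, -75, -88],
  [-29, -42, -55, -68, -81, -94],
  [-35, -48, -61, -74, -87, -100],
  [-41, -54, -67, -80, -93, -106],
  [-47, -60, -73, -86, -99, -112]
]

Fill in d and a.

d = -69, a = -23

Along each row the entries change by -13 per step; down each column they change by -6.
Row 2: from -17 at column 1, stepping by -13 to column 5 gives -69.
Row 3: from -36 at column 2, stepping by -13 to column 1 gives -23.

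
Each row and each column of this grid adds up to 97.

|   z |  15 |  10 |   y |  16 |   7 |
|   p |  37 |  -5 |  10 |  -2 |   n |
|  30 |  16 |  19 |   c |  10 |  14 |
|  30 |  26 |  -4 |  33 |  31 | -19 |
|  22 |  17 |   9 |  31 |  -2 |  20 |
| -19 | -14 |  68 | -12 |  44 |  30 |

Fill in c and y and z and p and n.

The known cells in column 6 total 52, leaving 97 − 52 = 45 for the blank.
The known cells in row 3 total 89, leaving 97 − 89 = 8 for the blank.
The known cells in column 4 total 70, leaving 97 − 70 = 27 for the blank.
The known cells in row 1 total 75, leaving 97 − 75 = 22 for the blank.
The known cells in row 2 total 85, leaving 97 − 85 = 12 for the blank.

c = 8, y = 27, z = 22, p = 12, n = 45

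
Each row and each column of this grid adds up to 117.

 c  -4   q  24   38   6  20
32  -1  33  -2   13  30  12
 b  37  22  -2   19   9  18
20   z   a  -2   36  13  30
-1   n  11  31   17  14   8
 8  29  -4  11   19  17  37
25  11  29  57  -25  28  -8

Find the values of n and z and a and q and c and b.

The known cells in row 3 total 103, leaving 117 − 103 = 14 for the blank.
The known cells in column 1 total 98, leaving 117 − 98 = 19 for the blank.
The known cells in row 1 total 103, leaving 117 − 103 = 14 for the blank.
The known cells in column 3 total 105, leaving 117 − 105 = 12 for the blank.
The known cells in row 4 total 109, leaving 117 − 109 = 8 for the blank.
The known cells in row 5 total 80, leaving 117 − 80 = 37 for the blank.

n = 37, z = 8, a = 12, q = 14, c = 19, b = 14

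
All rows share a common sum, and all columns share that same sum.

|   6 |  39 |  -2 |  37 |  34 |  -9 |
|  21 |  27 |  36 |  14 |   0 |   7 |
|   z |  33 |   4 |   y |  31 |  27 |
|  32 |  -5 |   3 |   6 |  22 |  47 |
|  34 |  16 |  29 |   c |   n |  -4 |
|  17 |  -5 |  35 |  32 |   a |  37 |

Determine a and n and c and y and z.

Rows 1 and 2 both sum to 105, so that's the common total.
The known cells in row 6 total 116, leaving 105 − 116 = -11 for the blank.
The known cells in column 5 total 76, leaving 105 − 76 = 29 for the blank.
The known cells in row 5 total 104, leaving 105 − 104 = 1 for the blank.
The known cells in column 1 total 110, leaving 105 − 110 = -5 for the blank.
The known cells in row 3 total 90, leaving 105 − 90 = 15 for the blank.

a = -11, n = 29, c = 1, y = 15, z = -5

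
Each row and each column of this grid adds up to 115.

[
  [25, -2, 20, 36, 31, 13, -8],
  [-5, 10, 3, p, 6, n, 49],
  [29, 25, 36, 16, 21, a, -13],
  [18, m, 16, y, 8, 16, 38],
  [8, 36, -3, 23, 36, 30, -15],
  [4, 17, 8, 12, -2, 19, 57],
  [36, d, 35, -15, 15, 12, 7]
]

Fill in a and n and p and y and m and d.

Row 7: 36 + 35 − 15 + 15 + 12 + 7 = 90, so its missing entry is 115 − 90 = 25.
Column 2: -2 + 10 + 25 + 36 + 17 + 25 = 111, so its missing entry is 115 − 111 = 4.
Row 4: 18 + 4 + 16 + 8 + 16 + 38 = 100, so its missing entry is 115 − 100 = 15.
Row 3: 29 + 25 + 36 + 16 + 21 − 13 = 114, so its missing entry is 115 − 114 = 1.
Column 6: 13 + 1 + 16 + 30 + 19 + 12 = 91, so its missing entry is 115 − 91 = 24.
Row 2: -5 + 10 + 3 + 6 + 24 + 49 = 87, so its missing entry is 115 − 87 = 28.

a = 1, n = 24, p = 28, y = 15, m = 4, d = 25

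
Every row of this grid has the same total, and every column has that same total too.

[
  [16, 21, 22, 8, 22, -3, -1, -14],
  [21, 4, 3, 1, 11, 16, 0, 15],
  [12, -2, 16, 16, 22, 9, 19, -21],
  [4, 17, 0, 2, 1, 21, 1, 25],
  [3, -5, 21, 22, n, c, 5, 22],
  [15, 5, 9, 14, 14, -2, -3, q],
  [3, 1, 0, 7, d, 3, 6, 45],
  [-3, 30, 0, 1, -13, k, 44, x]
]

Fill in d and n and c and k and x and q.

Rows 1 and 2 both sum to 71, so that's the common total.
The known cells in row 7 total 65, leaving 71 − 65 = 6 for the blank.
The known cells in column 5 total 63, leaving 71 − 63 = 8 for the blank.
The known cells in row 6 total 52, leaving 71 − 52 = 19 for the blank.
The known cells in column 8 total 91, leaving 71 − 91 = -20 for the blank.
The known cells in row 5 total 76, leaving 71 − 76 = -5 for the blank.
The known cells in row 8 total 39, leaving 71 − 39 = 32 for the blank.

d = 6, n = 8, c = -5, k = 32, x = -20, q = 19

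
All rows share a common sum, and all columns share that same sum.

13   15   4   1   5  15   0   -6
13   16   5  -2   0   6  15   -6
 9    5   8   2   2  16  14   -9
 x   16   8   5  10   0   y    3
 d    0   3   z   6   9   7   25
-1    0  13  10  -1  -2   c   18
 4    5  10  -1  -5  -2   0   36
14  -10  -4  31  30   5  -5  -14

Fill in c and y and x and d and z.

c = 10, y = 6, x = -1, d = -4, z = 1

Rows 1 and 2 both sum to 47, so that's the common total.
Column 4 has 1 − 2 + 2 + 5 + 10 − 1 + 31 = 46; the blank must be 47 − 46 = 1.
Row 5 has 0 + 3 + 1 + 6 + 9 + 7 + 25 = 51; the blank must be 47 − 51 = -4.
Column 1 has 13 + 13 + 9 − 4 − 1 + 4 + 14 = 48; the blank must be 47 − 48 = -1.
Row 6 has -1 + 0 + 13 + 10 − 1 − 2 + 18 = 37; the blank must be 47 − 37 = 10.
Row 4 has -1 + 16 + 8 + 5 + 10 + 0 + 3 = 41; the blank must be 47 − 41 = 6.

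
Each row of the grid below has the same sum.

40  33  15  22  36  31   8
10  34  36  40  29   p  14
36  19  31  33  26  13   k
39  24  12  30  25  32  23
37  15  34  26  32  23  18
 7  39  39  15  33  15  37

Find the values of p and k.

Row 1 sums to 185 and so does row 4; that's the common total.
In row 2 the known cells total 163, leaving 185 − 163 = 22.
In row 3 the known cells total 158, leaving 185 − 158 = 27.

p = 22, k = 27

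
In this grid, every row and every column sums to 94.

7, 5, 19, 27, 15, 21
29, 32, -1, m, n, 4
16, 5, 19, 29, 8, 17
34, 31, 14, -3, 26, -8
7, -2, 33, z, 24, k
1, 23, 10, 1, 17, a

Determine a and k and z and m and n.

Row 6 has 1 + 23 + 10 + 1 + 17 = 52; the blank must be 94 − 52 = 42.
Column 5 has 15 + 8 + 26 + 24 + 17 = 90; the blank must be 94 − 90 = 4.
Column 6 has 21 + 4 + 17 − 8 + 42 = 76; the blank must be 94 − 76 = 18.
Row 5 has 7 − 2 + 33 + 24 + 18 = 80; the blank must be 94 − 80 = 14.
Row 2 has 29 + 32 − 1 + 4 + 4 = 68; the blank must be 94 − 68 = 26.

a = 42, k = 18, z = 14, m = 26, n = 4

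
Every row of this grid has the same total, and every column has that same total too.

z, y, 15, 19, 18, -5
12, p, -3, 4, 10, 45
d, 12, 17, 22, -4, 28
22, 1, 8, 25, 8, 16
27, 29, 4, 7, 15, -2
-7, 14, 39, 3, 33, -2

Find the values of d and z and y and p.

Rows 4 and 5 both sum to 80, so that's the common total.
Row 2: 12 − 3 + 4 + 10 + 45 = 68, so its missing entry is 80 − 68 = 12.
Column 2: 12 + 12 + 1 + 29 + 14 = 68, so its missing entry is 80 − 68 = 12.
Row 3: 12 + 17 + 22 − 4 + 28 = 75, so its missing entry is 80 − 75 = 5.
Row 1: 12 + 15 + 19 + 18 − 5 = 59, so its missing entry is 80 − 59 = 21.

d = 5, z = 21, y = 12, p = 12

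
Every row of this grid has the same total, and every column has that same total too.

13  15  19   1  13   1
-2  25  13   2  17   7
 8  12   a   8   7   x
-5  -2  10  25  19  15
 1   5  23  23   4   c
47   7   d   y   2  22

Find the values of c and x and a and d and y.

Rows 1 and 2 both sum to 62, so that's the common total.
The known cells in row 5 total 56, leaving 62 − 56 = 6 for the blank.
The known cells in column 4 total 59, leaving 62 − 59 = 3 for the blank.
The known cells in column 6 total 51, leaving 62 − 51 = 11 for the blank.
The known cells in row 3 total 46, leaving 62 − 46 = 16 for the blank.
The known cells in row 6 total 81, leaving 62 − 81 = -19 for the blank.

c = 6, x = 11, a = 16, d = -19, y = 3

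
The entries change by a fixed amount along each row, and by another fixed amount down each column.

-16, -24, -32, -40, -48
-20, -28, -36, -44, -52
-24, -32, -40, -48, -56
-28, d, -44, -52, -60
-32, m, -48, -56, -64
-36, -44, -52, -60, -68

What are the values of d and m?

Along each row the entries change by -8 per step; down each column they change by -4.
Row 4: from -28 at column 1, stepping by -8 to column 2 gives -36.
Row 5: from -32 at column 1, stepping by -8 to column 2 gives -40.

d = -36, m = -40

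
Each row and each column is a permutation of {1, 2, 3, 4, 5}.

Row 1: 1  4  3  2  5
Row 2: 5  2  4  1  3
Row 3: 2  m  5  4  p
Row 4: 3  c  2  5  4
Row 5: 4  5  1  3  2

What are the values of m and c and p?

m = 3, c = 1, p = 1

Cell (4,2): row 4 already has {2, 3, 4, 5} → 1.
Cell (3,5): column 5 already has {2, 3, 4, 5} → 1.
For row 3, column 2: row 3 already has {1, 2, 4, 5}; that leaves 3.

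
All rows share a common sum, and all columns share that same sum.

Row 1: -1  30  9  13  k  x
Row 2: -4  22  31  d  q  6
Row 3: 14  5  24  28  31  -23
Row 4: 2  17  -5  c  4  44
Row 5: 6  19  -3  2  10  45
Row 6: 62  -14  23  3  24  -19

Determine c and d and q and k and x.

Rows 3 and 5 both sum to 79, so that's the common total.
Row 4 has 2 + 17 − 5 + 4 + 44 = 62; the blank must be 79 − 62 = 17.
Column 6 has 6 − 23 + 44 + 45 − 19 = 53; the blank must be 79 − 53 = 26.
Row 1 has -1 + 30 + 9 + 13 + 26 = 77; the blank must be 79 − 77 = 2.
Column 5 has 2 + 31 + 4 + 10 + 24 = 71; the blank must be 79 − 71 = 8.
Row 2 has -4 + 22 + 31 + 8 + 6 = 63; the blank must be 79 − 63 = 16.

c = 17, d = 16, q = 8, k = 2, x = 26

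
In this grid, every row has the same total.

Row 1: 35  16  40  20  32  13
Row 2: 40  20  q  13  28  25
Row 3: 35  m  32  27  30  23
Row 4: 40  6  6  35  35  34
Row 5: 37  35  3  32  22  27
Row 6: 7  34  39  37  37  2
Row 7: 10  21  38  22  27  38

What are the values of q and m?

Rows 1 and 6 both add up to 156, so every row sums to 156.
Row 2: 40 + 20 + 13 + 28 + 25 = 126, so the missing entry is 156 − 126 = 30.
Row 3: 35 + 32 + 27 + 30 + 23 = 147, so the missing entry is 156 − 147 = 9.

q = 30, m = 9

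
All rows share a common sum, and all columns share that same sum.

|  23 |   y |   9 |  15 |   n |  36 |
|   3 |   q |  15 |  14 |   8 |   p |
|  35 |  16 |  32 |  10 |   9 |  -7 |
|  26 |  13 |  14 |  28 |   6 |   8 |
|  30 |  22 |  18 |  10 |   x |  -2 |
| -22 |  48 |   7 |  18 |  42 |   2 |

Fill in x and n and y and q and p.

Rows 3 and 4 both sum to 95, so that's the common total.
Row 5: 30 + 22 + 18 + 10 − 2 = 78, so its missing entry is 95 − 78 = 17.
Column 5: 8 + 9 + 6 + 17 + 42 = 82, so its missing entry is 95 − 82 = 13.
Row 1: 23 + 9 + 15 + 13 + 36 = 96, so its missing entry is 95 − 96 = -1.
Column 6: 36 − 7 + 8 − 2 + 2 = 37, so its missing entry is 95 − 37 = 58.
Row 2: 3 + 15 + 14 + 8 + 58 = 98, so its missing entry is 95 − 98 = -3.

x = 17, n = 13, y = -1, q = -3, p = 58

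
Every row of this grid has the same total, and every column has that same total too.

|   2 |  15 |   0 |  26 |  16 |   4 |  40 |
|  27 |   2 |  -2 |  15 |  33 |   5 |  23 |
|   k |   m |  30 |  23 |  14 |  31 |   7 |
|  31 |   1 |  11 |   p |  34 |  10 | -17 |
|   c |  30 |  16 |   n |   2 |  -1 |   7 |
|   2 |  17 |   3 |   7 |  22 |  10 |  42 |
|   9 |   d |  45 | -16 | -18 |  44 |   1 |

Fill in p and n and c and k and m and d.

Rows 1 and 2 both sum to 103, so that's the common total.
Row 7 has 9 + 45 − 16 − 18 + 44 + 1 = 65; the blank must be 103 − 65 = 38.
Column 2 has 15 + 2 + 1 + 30 + 17 + 38 = 103; the blank must be 103 − 103 = 0.
Row 3 has 0 + 30 + 23 + 14 + 31 + 7 = 105; the blank must be 103 − 105 = -2.
Column 1 has 2 + 27 − 2 + 31 + 2 + 9 = 69; the blank must be 103 − 69 = 34.
Row 5 has 34 + 30 + 16 + 2 − 1 + 7 = 88; the blank must be 103 − 88 = 15.
Row 4 has 31 + 1 + 11 + 34 + 10 − 17 = 70; the blank must be 103 − 70 = 33.

p = 33, n = 15, c = 34, k = -2, m = 0, d = 38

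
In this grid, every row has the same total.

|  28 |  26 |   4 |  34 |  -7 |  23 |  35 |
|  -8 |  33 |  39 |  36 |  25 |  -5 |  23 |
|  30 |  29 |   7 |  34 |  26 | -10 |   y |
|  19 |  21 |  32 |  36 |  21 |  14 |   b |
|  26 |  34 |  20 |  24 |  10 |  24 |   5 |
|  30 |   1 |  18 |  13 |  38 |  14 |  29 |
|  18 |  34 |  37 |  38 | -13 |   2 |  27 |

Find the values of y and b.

y = 27, b = 0

Row 6 sums to 143 and so does row 7; that's the common total.
In row 3 the known cells total 116, leaving 143 − 116 = 27.
In row 4 the known cells total 143, leaving 143 − 143 = 0.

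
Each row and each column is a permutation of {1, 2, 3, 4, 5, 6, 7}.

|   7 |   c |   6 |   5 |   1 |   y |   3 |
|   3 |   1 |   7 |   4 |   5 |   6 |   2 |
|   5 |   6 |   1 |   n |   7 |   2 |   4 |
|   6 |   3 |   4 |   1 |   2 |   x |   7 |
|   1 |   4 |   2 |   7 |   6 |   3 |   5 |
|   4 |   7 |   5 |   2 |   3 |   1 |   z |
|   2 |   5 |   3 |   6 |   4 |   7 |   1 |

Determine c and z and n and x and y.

c = 2, z = 6, n = 3, x = 5, y = 4

For row 1, column 2: column 2 already has {1, 3, 4, 5, 6, 7}; that leaves 2.
For row 3, column 4: row 3 already has {1, 2, 4, 5, 6, 7}; that leaves 3.
Cell (6,7): row 6 already has {1, 2, 3, 4, 5, 7} → 6.
For row 1, column 6: row 1 already has {1, 2, 3, 5, 6, 7}; that leaves 4.
Cell (4,6): row 4 already has {1, 2, 3, 4, 6, 7} → 5.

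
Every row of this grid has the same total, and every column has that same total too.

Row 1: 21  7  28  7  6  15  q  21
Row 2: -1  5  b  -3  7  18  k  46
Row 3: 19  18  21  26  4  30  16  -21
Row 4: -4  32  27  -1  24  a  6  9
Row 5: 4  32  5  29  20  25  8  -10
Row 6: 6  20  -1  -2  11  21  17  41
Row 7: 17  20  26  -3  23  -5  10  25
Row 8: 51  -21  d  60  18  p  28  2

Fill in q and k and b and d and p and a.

q = 8, k = 20, b = 21, d = -14, p = -11, a = 20

Rows 3 and 5 both sum to 113, so that's the common total.
The known cells in row 1 total 105, leaving 113 − 105 = 8 for the blank.
The known cells in column 7 total 93, leaving 113 − 93 = 20 for the blank.
The known cells in row 2 total 92, leaving 113 − 92 = 21 for the blank.
The known cells in column 3 total 127, leaving 113 − 127 = -14 for the blank.
The known cells in row 8 total 124, leaving 113 − 124 = -11 for the blank.
The known cells in row 4 total 93, leaving 113 − 93 = 20 for the blank.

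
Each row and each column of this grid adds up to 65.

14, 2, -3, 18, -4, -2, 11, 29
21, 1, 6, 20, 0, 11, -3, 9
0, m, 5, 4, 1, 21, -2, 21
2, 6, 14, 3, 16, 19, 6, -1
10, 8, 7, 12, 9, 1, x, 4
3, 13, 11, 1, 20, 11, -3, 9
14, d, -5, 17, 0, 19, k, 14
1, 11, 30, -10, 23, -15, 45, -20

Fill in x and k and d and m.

Row 5 has 10 + 8 + 7 + 12 + 9 + 1 + 4 = 51; the blank must be 65 − 51 = 14.
Column 7 has 11 − 3 − 2 + 6 + 14 − 3 + 45 = 68; the blank must be 65 − 68 = -3.
Row 7 has 14 − 5 + 17 + 0 + 19 − 3 + 14 = 56; the blank must be 65 − 56 = 9.
Row 3 has 0 + 5 + 4 + 1 + 21 − 2 + 21 = 50; the blank must be 65 − 50 = 15.

x = 14, k = -3, d = 9, m = 15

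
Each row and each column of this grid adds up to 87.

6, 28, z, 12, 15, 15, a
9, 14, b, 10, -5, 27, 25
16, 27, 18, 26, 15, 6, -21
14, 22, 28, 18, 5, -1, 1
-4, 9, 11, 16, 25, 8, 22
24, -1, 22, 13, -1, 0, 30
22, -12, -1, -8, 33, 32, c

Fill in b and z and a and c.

b = 7, z = 2, a = 9, c = 21

Row 7: 22 − 12 − 1 − 8 + 33 + 32 = 66, so its missing entry is 87 − 66 = 21.
Row 2: 9 + 14 + 10 − 5 + 27 + 25 = 80, so its missing entry is 87 − 80 = 7.
Column 3: 7 + 18 + 28 + 11 + 22 − 1 = 85, so its missing entry is 87 − 85 = 2.
Row 1: 6 + 28 + 2 + 12 + 15 + 15 = 78, so its missing entry is 87 − 78 = 9.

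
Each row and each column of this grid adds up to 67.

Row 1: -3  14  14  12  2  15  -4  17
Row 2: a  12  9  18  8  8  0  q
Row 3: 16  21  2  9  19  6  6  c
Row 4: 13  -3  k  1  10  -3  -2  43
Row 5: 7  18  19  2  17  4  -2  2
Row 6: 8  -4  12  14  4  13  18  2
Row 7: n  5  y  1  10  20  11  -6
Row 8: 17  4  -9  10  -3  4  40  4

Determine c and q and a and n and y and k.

c = -12, q = 17, a = -5, n = 14, y = 12, k = 8

Row 3 has 16 + 21 + 2 + 9 + 19 + 6 + 6 = 79; the blank must be 67 − 79 = -12.
Column 8 has 17 − 12 + 43 + 2 + 2 − 6 + 4 = 50; the blank must be 67 − 50 = 17.
Row 2 has 12 + 9 + 18 + 8 + 8 + 0 + 17 = 72; the blank must be 67 − 72 = -5.
Column 1 has -3 − 5 + 16 + 13 + 7 + 8 + 17 = 53; the blank must be 67 − 53 = 14.
Row 7 has 14 + 5 + 1 + 10 + 20 + 11 − 6 = 55; the blank must be 67 − 55 = 12.
Row 4 has 13 − 3 + 1 + 10 − 3 − 2 + 43 = 59; the blank must be 67 − 59 = 8.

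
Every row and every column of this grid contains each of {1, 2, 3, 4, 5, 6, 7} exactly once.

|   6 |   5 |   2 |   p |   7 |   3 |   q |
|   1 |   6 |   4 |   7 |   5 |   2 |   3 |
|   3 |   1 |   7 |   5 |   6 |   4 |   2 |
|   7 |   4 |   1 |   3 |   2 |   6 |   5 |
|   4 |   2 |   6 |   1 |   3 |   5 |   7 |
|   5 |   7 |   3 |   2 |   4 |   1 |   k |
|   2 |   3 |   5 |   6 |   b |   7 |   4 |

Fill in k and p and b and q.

k = 6, p = 4, b = 1, q = 1

Cell (1,4): column 4 already has {1, 2, 3, 5, 6, 7} → 4.
For row 7, column 5: row 7 already has {2, 3, 4, 5, 6, 7}; that leaves 1.
At (row 6, col 7): row 6 already has {1, 2, 3, 4, 5, 7}, so the value is 6.
For row 1, column 7: row 1 already has {2, 3, 4, 5, 6, 7}; that leaves 1.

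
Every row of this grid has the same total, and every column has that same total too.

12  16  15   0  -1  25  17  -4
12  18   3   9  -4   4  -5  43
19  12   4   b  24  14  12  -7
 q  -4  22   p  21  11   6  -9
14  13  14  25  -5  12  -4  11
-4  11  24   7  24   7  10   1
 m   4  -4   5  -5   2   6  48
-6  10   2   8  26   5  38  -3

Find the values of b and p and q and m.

Rows 1 and 2 both sum to 80, so that's the common total.
Row 3: 19 + 12 + 4 + 24 + 14 + 12 − 7 = 78, so its missing entry is 80 − 78 = 2.
Column 4: 0 + 9 + 2 + 25 + 7 + 5 + 8 = 56, so its missing entry is 80 − 56 = 24.
Row 7: 4 − 4 + 5 − 5 + 2 + 6 + 48 = 56, so its missing entry is 80 − 56 = 24.
Row 4: -4 + 22 + 24 + 21 + 11 + 6 − 9 = 71, so its missing entry is 80 − 71 = 9.

b = 2, p = 24, q = 9, m = 24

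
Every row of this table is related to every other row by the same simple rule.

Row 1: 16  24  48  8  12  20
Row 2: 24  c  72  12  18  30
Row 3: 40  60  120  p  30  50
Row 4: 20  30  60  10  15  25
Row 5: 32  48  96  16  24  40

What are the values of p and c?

p = 20, c = 36

Each row is a constant multiple of every other row — this is a multiplication table with the headers hidden.
Row 3 is 40/16 = 5/2 times row 1, so its entry in column 4 is 8 × 5/2 = 20.
Row 2 is 24/16 = 3/2 times row 1, so its entry in column 2 is 24 × 3/2 = 36.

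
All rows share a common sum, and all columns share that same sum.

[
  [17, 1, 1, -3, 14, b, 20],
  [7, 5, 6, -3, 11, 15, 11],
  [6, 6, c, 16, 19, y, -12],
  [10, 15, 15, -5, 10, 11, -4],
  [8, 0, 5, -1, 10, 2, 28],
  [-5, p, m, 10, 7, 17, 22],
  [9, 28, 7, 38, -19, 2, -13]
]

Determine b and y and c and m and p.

b = 2, y = 3, c = 14, m = 4, p = -3

Rows 2 and 4 both sum to 52, so that's the common total.
Column 2 has 1 + 5 + 6 + 15 + 0 + 28 = 55; the blank must be 52 − 55 = -3.
Row 1 has 17 + 1 + 1 − 3 + 14 + 20 = 50; the blank must be 52 − 50 = 2.
Column 6 has 2 + 15 + 11 + 2 + 17 + 2 = 49; the blank must be 52 − 49 = 3.
Row 3 has 6 + 6 + 16 + 19 + 3 − 12 = 38; the blank must be 52 − 38 = 14.
Row 6 has -5 − 3 + 10 + 7 + 17 + 22 = 48; the blank must be 52 − 48 = 4.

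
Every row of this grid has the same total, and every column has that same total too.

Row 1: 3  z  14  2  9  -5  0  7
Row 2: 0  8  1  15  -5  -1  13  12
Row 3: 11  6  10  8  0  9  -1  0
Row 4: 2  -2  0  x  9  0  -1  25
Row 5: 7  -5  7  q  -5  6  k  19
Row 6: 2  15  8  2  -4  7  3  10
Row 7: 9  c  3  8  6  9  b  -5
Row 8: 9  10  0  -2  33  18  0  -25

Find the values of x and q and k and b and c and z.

Rows 2 and 3 both sum to 43, so that's the common total.
The known cells in row 1 total 30, leaving 43 − 30 = 13 for the blank.
The known cells in column 2 total 45, leaving 43 − 45 = -2 for the blank.
The known cells in row 4 total 33, leaving 43 − 33 = 10 for the blank.
The known cells in column 4 total 43, leaving 43 − 43 = 0 for the blank.
The known cells in row 5 total 29, leaving 43 − 29 = 14 for the blank.
The known cells in row 7 total 28, leaving 43 − 28 = 15 for the blank.

x = 10, q = 0, k = 14, b = 15, c = -2, z = 13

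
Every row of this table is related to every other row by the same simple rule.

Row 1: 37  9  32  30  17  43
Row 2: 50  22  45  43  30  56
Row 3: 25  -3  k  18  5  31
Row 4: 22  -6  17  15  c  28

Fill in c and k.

c = 2, k = 20

The difference between any two rows is the same in every column — this is an addition table with the headers hidden.
Row 4 minus row 1 is -6 − 9 = -15, so its entry in column 5 is 17 + (-15) = 2.
Row 3 minus row 1 is -3 − 9 = -12, so its entry in column 3 is 32 + (-12) = 20.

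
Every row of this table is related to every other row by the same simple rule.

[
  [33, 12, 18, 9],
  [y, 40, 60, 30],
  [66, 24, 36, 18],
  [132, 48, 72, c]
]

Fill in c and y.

Each row is a constant multiple of every other row — this is a multiplication table with the headers hidden.
Row 4 is 48/12 = 4/1 times row 1, so its entry in column 4 is 9 × 4/1 = 36.
Row 2 is 40/12 = 10/3 times row 1, so its entry in column 1 is 33 × 10/3 = 110.

c = 36, y = 110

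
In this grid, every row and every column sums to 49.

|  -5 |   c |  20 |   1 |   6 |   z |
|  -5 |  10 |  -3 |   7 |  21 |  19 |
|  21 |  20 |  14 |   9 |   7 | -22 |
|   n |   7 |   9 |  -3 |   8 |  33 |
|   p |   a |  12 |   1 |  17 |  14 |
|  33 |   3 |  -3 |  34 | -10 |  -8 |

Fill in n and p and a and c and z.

n = -5, p = 10, a = -5, c = 14, z = 13

Row 4 has 7 + 9 − 3 + 8 + 33 = 54; the blank must be 49 − 54 = -5.
Column 1 has -5 − 5 + 21 − 5 + 33 = 39; the blank must be 49 − 39 = 10.
Column 6 has 19 − 22 + 33 + 14 − 8 = 36; the blank must be 49 − 36 = 13.
Row 1 has -5 + 20 + 1 + 6 + 13 = 35; the blank must be 49 − 35 = 14.
Row 5 has 10 + 12 + 1 + 17 + 14 = 54; the blank must be 49 − 54 = -5.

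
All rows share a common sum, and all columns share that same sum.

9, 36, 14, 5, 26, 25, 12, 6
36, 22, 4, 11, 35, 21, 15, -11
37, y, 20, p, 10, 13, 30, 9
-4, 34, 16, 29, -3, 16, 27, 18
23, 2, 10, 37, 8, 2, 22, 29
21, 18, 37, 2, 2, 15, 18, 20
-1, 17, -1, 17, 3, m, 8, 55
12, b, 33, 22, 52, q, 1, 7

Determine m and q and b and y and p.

m = 35, q = 6, b = 0, y = 4, p = 10

Rows 1 and 2 both sum to 133, so that's the common total.
The known cells in row 7 total 98, leaving 133 − 98 = 35 for the blank.
The known cells in column 4 total 123, leaving 133 − 123 = 10 for the blank.
The known cells in row 3 total 129, leaving 133 − 129 = 4 for the blank.
The known cells in column 2 total 133, leaving 133 − 133 = 0 for the blank.
The known cells in row 8 total 127, leaving 133 − 127 = 6 for the blank.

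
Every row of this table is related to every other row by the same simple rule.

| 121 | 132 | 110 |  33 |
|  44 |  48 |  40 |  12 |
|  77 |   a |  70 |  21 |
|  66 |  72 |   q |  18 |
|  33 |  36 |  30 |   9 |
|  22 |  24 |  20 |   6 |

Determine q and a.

Each row is a constant multiple of every other row — this is a multiplication table with the headers hidden.
Row 4 is 66/121 = 6/11 times row 1, so its entry in column 3 is 110 × 6/11 = 60.
Row 3 is 77/121 = 7/11 times row 1, so its entry in column 2 is 132 × 7/11 = 84.

q = 60, a = 84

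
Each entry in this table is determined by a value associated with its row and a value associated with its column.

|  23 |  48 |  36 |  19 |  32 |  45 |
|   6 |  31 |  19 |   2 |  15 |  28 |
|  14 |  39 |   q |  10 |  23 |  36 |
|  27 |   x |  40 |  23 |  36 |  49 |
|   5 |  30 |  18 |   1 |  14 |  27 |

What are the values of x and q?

The difference between any two rows is the same in every column — this is an addition table with the headers hidden.
Row 4 minus row 1 is 49 − 45 = 4, so its entry in column 2 is 48 + 4 = 52.
Row 3 minus row 1 is 36 − 45 = -9, so its entry in column 3 is 36 + (-9) = 27.

x = 52, q = 27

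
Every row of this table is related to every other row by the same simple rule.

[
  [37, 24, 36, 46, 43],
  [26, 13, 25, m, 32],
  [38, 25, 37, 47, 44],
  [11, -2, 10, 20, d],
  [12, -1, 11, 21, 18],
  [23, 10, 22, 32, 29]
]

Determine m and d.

The difference between any two rows is the same in every column — this is an addition table with the headers hidden.
Row 2 minus row 1 is 25 − 36 = -11, so its entry in column 4 is 46 + (-11) = 35.
Row 4 minus row 1 is 10 − 36 = -26, so its entry in column 5 is 43 + (-26) = 17.

m = 35, d = 17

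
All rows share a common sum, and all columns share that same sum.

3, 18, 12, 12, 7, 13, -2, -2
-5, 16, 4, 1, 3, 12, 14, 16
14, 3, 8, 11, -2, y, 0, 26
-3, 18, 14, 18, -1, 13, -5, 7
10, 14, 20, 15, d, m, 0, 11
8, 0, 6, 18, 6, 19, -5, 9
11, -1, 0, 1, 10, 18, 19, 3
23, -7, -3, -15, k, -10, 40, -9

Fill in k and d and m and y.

k = 42, d = -4, m = -5, y = 1

Rows 1 and 2 both sum to 61, so that's the common total.
Row 8: 23 − 7 − 3 − 15 − 10 + 40 − 9 = 19, so its missing entry is 61 − 19 = 42.
Column 5: 7 + 3 − 2 − 1 + 6 + 10 + 42 = 65, so its missing entry is 61 − 65 = -4.
Row 5: 10 + 14 + 20 + 15 − 4 + 0 + 11 = 66, so its missing entry is 61 − 66 = -5.
Row 3: 14 + 3 + 8 + 11 − 2 + 0 + 26 = 60, so its missing entry is 61 − 60 = 1.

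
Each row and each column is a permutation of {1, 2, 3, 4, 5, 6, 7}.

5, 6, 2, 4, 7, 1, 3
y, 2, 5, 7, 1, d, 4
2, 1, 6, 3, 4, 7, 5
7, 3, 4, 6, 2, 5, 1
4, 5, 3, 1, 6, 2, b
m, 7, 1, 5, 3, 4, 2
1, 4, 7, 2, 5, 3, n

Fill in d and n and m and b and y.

Cell (2,6): column 6 already has {1, 2, 3, 4, 5, 7} → 6.
Cell (5,7): row 5 already has {1, 2, 3, 4, 5, 6} → 7.
For row 7, column 7: row 7 already has {1, 2, 3, 4, 5, 7}; that leaves 6.
For row 6, column 1: row 6 already has {1, 2, 3, 4, 5, 7}; that leaves 6.
Cell (2,1): row 2 already has {1, 2, 4, 5, 6, 7} → 3.

d = 6, n = 6, m = 6, b = 7, y = 3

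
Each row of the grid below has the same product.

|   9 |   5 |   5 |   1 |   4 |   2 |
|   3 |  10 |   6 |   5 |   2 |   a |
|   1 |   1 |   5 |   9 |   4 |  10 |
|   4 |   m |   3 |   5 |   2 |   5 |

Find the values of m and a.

m = 3, a = 1

Rows 1 and 3 each multiply to 1800, so every row has product 1800.
Row 4: 4×3×5×2×5 = 600, so the missing entry is 1800 ÷ 600 = 3.
Row 2: 3×10×6×5×2 = 1800, so the missing entry is 1800 ÷ 1800 = 1.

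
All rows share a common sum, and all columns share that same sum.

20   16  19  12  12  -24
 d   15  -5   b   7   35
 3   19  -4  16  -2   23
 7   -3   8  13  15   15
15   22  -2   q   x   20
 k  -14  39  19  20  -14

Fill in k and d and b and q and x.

k = 5, d = 5, b = -2, q = -3, x = 3

Rows 1 and 3 both sum to 55, so that's the common total.
Column 5 has 12 + 7 − 2 + 15 + 20 = 52; the blank must be 55 − 52 = 3.
Row 5 has 15 + 22 − 2 + 3 + 20 = 58; the blank must be 55 − 58 = -3.
Row 6 has -14 + 39 + 19 + 20 − 14 = 50; the blank must be 55 − 50 = 5.
Column 1 has 20 + 3 + 7 + 15 + 5 = 50; the blank must be 55 − 50 = 5.
Row 2 has 5 + 15 − 5 + 7 + 35 = 57; the blank must be 55 − 57 = -2.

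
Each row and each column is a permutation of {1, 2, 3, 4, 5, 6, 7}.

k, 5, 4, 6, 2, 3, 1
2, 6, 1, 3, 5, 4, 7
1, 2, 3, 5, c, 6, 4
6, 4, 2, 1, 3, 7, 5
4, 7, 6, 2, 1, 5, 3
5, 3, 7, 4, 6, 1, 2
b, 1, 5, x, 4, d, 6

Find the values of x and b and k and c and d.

At (row 3, col 5): row 3 already has {1, 2, 3, 4, 5, 6}, so the value is 7.
Cell (7,6): column 6 already has {1, 3, 4, 5, 6, 7} → 2.
For row 1, column 1: row 1 already has {1, 2, 3, 4, 5, 6}; that leaves 7.
At (row 7, col 1): column 1 already has {1, 2, 4, 5, 6, 7}, so the value is 3.
At (row 7, col 4): row 7 already has {1, 2, 3, 4, 5, 6}, so the value is 7.

x = 7, b = 3, k = 7, c = 7, d = 2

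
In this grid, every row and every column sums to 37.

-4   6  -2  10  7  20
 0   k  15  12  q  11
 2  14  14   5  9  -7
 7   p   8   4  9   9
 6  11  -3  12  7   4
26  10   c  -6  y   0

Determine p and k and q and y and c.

Row 4: 7 + 8 + 4 + 9 + 9 = 37, so its missing entry is 37 − 37 = 0.
Column 2: 6 + 14 + 0 + 11 + 10 = 41, so its missing entry is 37 − 41 = -4.
Row 2: 0 − 4 + 15 + 12 + 11 = 34, so its missing entry is 37 − 34 = 3.
Column 5: 7 + 3 + 9 + 9 + 7 = 35, so its missing entry is 37 − 35 = 2.
Row 6: 26 + 10 − 6 + 2 + 0 = 32, so its missing entry is 37 − 32 = 5.

p = 0, k = -4, q = 3, y = 2, c = 5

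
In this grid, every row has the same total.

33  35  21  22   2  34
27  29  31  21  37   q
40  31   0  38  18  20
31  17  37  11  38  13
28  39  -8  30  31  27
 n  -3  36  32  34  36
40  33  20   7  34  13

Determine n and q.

n = 12, q = 2

The complete rows each total 147.
Row 6 is missing 147 − 135 = 12 (since -3 + 36 + 32 + 34 + 36 = 135).
Row 2 is missing 147 − 145 = 2 (since 27 + 29 + 31 + 21 + 37 = 145).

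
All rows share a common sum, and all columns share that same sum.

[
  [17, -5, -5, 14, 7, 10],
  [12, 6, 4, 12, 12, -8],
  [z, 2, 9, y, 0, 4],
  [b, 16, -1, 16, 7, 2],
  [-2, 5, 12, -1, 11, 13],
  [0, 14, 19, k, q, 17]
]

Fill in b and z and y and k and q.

Rows 1 and 2 both sum to 38, so that's the common total.
Column 5 has 7 + 12 + 0 + 7 + 11 = 37; the blank must be 38 − 37 = 1.
Row 4 has 16 − 1 + 16 + 7 + 2 = 40; the blank must be 38 − 40 = -2.
Column 1 has 17 + 12 − 2 − 2 + 0 = 25; the blank must be 38 − 25 = 13.
Row 3 has 13 + 2 + 9 + 0 + 4 = 28; the blank must be 38 − 28 = 10.
Row 6 has 0 + 14 + 19 + 1 + 17 = 51; the blank must be 38 − 51 = -13.

b = -2, z = 13, y = 10, k = -13, q = 1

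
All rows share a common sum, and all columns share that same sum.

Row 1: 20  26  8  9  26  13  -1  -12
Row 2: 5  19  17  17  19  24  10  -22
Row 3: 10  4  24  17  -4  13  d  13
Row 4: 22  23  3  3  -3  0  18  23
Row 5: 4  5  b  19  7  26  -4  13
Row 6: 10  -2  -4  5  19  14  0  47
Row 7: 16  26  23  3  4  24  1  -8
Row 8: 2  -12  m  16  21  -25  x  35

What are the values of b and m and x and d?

b = 19, m = -1, x = 53, d = 12

Rows 1 and 2 both sum to 89, so that's the common total.
The known cells in row 3 total 77, leaving 89 − 77 = 12 for the blank.
The known cells in column 7 total 36, leaving 89 − 36 = 53 for the blank.
The known cells in row 8 total 90, leaving 89 − 90 = -1 for the blank.
The known cells in row 5 total 70, leaving 89 − 70 = 19 for the blank.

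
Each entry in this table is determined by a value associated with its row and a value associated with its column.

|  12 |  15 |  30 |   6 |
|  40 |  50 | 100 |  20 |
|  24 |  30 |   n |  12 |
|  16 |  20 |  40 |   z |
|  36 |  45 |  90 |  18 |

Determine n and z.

Each row is a constant multiple of every other row — this is a multiplication table with the headers hidden.
Row 3 is 24/12 = 2/1 times row 1, so its entry in column 3 is 30 × 2/1 = 60.
Row 4 is 16/12 = 4/3 times row 1, so its entry in column 4 is 6 × 4/3 = 8.

n = 60, z = 8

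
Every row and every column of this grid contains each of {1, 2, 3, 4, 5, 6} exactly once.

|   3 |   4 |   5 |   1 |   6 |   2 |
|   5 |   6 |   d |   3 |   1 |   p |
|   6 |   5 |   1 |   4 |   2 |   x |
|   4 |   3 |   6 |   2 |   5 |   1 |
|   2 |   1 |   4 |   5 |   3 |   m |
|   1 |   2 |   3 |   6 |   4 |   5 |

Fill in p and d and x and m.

At (row 5, col 6): row 5 already has {1, 2, 3, 4, 5}, so the value is 6.
At (row 2, col 3): column 3 already has {1, 3, 4, 5, 6}, so the value is 2.
Cell (3,6): row 3 already has {1, 2, 4, 5, 6} → 3.
Cell (2,6): row 2 already has {1, 2, 3, 5, 6} → 4.

p = 4, d = 2, x = 3, m = 6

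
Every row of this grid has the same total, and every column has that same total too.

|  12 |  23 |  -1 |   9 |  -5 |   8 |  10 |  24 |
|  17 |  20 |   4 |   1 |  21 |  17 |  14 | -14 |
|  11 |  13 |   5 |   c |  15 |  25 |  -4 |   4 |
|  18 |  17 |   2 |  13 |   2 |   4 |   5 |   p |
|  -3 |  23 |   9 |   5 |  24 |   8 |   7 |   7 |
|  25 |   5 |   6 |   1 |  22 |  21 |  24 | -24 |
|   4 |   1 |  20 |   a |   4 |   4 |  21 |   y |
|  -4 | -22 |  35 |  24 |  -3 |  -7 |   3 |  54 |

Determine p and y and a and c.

Rows 1 and 2 both sum to 80, so that's the common total.
Row 3: 11 + 13 + 5 + 15 + 25 − 4 + 4 = 69, so its missing entry is 80 − 69 = 11.
Row 4: 18 + 17 + 2 + 13 + 2 + 4 + 5 = 61, so its missing entry is 80 − 61 = 19.
Column 4: 9 + 1 + 11 + 13 + 5 + 1 + 24 = 64, so its missing entry is 80 − 64 = 16.
Row 7: 4 + 1 + 20 + 16 + 4 + 4 + 21 = 70, so its missing entry is 80 − 70 = 10.

p = 19, y = 10, a = 16, c = 11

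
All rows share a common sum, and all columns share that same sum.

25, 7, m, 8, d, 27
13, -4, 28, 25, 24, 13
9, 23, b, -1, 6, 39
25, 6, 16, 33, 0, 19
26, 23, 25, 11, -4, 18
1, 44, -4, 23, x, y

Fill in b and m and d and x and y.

b = 23, m = 11, d = 21, x = 52, y = -17

Rows 2 and 4 both sum to 99, so that's the common total.
The known cells in column 6 total 116, leaving 99 − 116 = -17 for the blank.
The known cells in row 6 total 47, leaving 99 − 47 = 52 for the blank.
The known cells in column 5 total 78, leaving 99 − 78 = 21 for the blank.
The known cells in row 1 total 88, leaving 99 − 88 = 11 for the blank.
The known cells in row 3 total 76, leaving 99 − 76 = 23 for the blank.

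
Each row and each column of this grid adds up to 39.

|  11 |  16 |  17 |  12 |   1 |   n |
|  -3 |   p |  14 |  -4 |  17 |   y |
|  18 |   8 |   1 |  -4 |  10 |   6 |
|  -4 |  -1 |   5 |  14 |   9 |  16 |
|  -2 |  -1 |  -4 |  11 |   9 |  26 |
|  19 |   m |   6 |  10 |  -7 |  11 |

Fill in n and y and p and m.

Row 6 has 19 + 6 + 10 − 7 + 11 = 39; the blank must be 39 − 39 = 0.
Column 2 has 16 + 8 − 1 − 1 + 0 = 22; the blank must be 39 − 22 = 17.
Row 1 has 11 + 16 + 17 + 12 + 1 = 57; the blank must be 39 − 57 = -18.
Row 2 has -3 + 17 + 14 − 4 + 17 = 41; the blank must be 39 − 41 = -2.

n = -18, y = -2, p = 17, m = 0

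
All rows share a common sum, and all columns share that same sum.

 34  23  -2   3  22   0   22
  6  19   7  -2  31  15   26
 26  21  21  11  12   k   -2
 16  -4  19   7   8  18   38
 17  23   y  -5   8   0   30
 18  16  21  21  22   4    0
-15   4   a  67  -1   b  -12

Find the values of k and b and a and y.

Rows 1 and 2 both sum to 102, so that's the common total.
The known cells in row 5 total 73, leaving 102 − 73 = 29 for the blank.
The known cells in column 3 total 95, leaving 102 − 95 = 7 for the blank.
The known cells in row 3 total 89, leaving 102 − 89 = 13 for the blank.
The known cells in row 7 total 50, leaving 102 − 50 = 52 for the blank.

k = 13, b = 52, a = 7, y = 29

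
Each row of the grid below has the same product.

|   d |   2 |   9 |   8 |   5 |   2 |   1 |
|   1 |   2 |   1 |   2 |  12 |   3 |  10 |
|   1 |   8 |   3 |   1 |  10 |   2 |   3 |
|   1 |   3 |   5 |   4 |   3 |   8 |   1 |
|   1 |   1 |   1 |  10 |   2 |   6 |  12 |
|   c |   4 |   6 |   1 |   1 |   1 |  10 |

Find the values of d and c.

d = 1, c = 6

Rows 2 and 3 each multiply to 1440, so every row has product 1440.
Row 1: 2×9×8×5×2×1 = 1440, so the missing entry is 1440 ÷ 1440 = 1.
Row 6: 4×6×1×1×1×10 = 240, so the missing entry is 1440 ÷ 240 = 6.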